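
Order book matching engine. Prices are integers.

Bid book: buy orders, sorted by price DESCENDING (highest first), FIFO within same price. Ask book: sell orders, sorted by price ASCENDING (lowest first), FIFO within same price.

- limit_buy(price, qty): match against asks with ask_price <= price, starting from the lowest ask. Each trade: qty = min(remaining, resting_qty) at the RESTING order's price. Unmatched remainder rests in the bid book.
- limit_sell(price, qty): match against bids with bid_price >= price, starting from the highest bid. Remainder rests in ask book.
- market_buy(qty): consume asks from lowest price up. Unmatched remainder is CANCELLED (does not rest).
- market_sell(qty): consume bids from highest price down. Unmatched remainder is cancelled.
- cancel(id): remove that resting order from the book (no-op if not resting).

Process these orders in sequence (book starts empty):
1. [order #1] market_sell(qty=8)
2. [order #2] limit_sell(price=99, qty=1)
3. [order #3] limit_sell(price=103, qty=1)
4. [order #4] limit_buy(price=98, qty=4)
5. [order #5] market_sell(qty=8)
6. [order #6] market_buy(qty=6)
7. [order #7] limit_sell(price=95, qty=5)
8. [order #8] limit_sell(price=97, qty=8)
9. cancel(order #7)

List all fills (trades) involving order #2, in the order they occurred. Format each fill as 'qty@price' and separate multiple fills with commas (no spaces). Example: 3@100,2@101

After op 1 [order #1] market_sell(qty=8): fills=none; bids=[-] asks=[-]
After op 2 [order #2] limit_sell(price=99, qty=1): fills=none; bids=[-] asks=[#2:1@99]
After op 3 [order #3] limit_sell(price=103, qty=1): fills=none; bids=[-] asks=[#2:1@99 #3:1@103]
After op 4 [order #4] limit_buy(price=98, qty=4): fills=none; bids=[#4:4@98] asks=[#2:1@99 #3:1@103]
After op 5 [order #5] market_sell(qty=8): fills=#4x#5:4@98; bids=[-] asks=[#2:1@99 #3:1@103]
After op 6 [order #6] market_buy(qty=6): fills=#6x#2:1@99 #6x#3:1@103; bids=[-] asks=[-]
After op 7 [order #7] limit_sell(price=95, qty=5): fills=none; bids=[-] asks=[#7:5@95]
After op 8 [order #8] limit_sell(price=97, qty=8): fills=none; bids=[-] asks=[#7:5@95 #8:8@97]
After op 9 cancel(order #7): fills=none; bids=[-] asks=[#8:8@97]

Answer: 1@99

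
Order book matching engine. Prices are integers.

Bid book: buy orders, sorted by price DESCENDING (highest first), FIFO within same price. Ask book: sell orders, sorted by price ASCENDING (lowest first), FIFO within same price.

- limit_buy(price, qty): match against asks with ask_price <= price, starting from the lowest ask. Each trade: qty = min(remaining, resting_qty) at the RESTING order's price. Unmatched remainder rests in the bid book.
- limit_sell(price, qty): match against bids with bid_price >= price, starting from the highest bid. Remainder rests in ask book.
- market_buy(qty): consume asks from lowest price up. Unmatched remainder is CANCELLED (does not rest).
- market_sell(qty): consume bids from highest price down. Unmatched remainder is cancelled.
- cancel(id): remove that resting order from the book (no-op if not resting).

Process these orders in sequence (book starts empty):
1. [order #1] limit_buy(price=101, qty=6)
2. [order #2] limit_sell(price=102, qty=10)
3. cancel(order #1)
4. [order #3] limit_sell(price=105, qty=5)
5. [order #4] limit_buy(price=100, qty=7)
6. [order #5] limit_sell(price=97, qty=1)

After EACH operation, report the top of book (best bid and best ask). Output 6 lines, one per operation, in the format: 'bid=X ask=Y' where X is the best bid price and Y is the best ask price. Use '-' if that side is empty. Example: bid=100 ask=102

Answer: bid=101 ask=-
bid=101 ask=102
bid=- ask=102
bid=- ask=102
bid=100 ask=102
bid=100 ask=102

Derivation:
After op 1 [order #1] limit_buy(price=101, qty=6): fills=none; bids=[#1:6@101] asks=[-]
After op 2 [order #2] limit_sell(price=102, qty=10): fills=none; bids=[#1:6@101] asks=[#2:10@102]
After op 3 cancel(order #1): fills=none; bids=[-] asks=[#2:10@102]
After op 4 [order #3] limit_sell(price=105, qty=5): fills=none; bids=[-] asks=[#2:10@102 #3:5@105]
After op 5 [order #4] limit_buy(price=100, qty=7): fills=none; bids=[#4:7@100] asks=[#2:10@102 #3:5@105]
After op 6 [order #5] limit_sell(price=97, qty=1): fills=#4x#5:1@100; bids=[#4:6@100] asks=[#2:10@102 #3:5@105]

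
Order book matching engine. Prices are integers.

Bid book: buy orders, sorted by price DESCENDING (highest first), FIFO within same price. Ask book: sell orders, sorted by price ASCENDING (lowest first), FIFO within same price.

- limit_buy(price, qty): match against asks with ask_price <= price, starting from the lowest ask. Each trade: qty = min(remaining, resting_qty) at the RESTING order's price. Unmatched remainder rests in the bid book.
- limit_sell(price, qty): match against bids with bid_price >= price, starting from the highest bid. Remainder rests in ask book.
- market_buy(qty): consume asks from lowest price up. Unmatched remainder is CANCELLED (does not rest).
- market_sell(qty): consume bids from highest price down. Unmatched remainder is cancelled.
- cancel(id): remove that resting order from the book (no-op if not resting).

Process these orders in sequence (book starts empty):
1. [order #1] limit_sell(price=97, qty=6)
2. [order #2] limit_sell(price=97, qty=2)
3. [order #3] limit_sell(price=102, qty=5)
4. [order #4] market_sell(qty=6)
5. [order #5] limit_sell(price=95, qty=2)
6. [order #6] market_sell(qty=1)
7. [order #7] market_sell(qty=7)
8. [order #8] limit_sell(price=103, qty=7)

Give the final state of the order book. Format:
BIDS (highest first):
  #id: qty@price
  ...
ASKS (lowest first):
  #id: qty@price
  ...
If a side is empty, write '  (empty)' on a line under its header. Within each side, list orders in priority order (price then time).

After op 1 [order #1] limit_sell(price=97, qty=6): fills=none; bids=[-] asks=[#1:6@97]
After op 2 [order #2] limit_sell(price=97, qty=2): fills=none; bids=[-] asks=[#1:6@97 #2:2@97]
After op 3 [order #3] limit_sell(price=102, qty=5): fills=none; bids=[-] asks=[#1:6@97 #2:2@97 #3:5@102]
After op 4 [order #4] market_sell(qty=6): fills=none; bids=[-] asks=[#1:6@97 #2:2@97 #3:5@102]
After op 5 [order #5] limit_sell(price=95, qty=2): fills=none; bids=[-] asks=[#5:2@95 #1:6@97 #2:2@97 #3:5@102]
After op 6 [order #6] market_sell(qty=1): fills=none; bids=[-] asks=[#5:2@95 #1:6@97 #2:2@97 #3:5@102]
After op 7 [order #7] market_sell(qty=7): fills=none; bids=[-] asks=[#5:2@95 #1:6@97 #2:2@97 #3:5@102]
After op 8 [order #8] limit_sell(price=103, qty=7): fills=none; bids=[-] asks=[#5:2@95 #1:6@97 #2:2@97 #3:5@102 #8:7@103]

Answer: BIDS (highest first):
  (empty)
ASKS (lowest first):
  #5: 2@95
  #1: 6@97
  #2: 2@97
  #3: 5@102
  #8: 7@103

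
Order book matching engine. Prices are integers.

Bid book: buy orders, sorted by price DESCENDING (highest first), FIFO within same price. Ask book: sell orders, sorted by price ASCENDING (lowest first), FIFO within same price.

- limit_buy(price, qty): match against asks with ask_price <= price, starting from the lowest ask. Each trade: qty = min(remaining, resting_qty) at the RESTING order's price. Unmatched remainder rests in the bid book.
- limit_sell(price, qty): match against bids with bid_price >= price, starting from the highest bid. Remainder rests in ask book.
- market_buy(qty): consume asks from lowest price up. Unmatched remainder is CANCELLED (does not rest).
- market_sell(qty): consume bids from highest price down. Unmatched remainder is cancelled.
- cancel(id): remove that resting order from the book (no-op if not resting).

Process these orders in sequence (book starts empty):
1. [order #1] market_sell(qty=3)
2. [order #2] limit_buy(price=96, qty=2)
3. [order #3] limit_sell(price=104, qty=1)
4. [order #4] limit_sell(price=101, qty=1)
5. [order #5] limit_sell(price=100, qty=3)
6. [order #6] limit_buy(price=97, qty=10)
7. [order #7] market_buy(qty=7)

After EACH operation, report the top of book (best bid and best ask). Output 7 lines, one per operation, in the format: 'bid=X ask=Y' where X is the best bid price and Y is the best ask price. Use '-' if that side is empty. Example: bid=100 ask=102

After op 1 [order #1] market_sell(qty=3): fills=none; bids=[-] asks=[-]
After op 2 [order #2] limit_buy(price=96, qty=2): fills=none; bids=[#2:2@96] asks=[-]
After op 3 [order #3] limit_sell(price=104, qty=1): fills=none; bids=[#2:2@96] asks=[#3:1@104]
After op 4 [order #4] limit_sell(price=101, qty=1): fills=none; bids=[#2:2@96] asks=[#4:1@101 #3:1@104]
After op 5 [order #5] limit_sell(price=100, qty=3): fills=none; bids=[#2:2@96] asks=[#5:3@100 #4:1@101 #3:1@104]
After op 6 [order #6] limit_buy(price=97, qty=10): fills=none; bids=[#6:10@97 #2:2@96] asks=[#5:3@100 #4:1@101 #3:1@104]
After op 7 [order #7] market_buy(qty=7): fills=#7x#5:3@100 #7x#4:1@101 #7x#3:1@104; bids=[#6:10@97 #2:2@96] asks=[-]

Answer: bid=- ask=-
bid=96 ask=-
bid=96 ask=104
bid=96 ask=101
bid=96 ask=100
bid=97 ask=100
bid=97 ask=-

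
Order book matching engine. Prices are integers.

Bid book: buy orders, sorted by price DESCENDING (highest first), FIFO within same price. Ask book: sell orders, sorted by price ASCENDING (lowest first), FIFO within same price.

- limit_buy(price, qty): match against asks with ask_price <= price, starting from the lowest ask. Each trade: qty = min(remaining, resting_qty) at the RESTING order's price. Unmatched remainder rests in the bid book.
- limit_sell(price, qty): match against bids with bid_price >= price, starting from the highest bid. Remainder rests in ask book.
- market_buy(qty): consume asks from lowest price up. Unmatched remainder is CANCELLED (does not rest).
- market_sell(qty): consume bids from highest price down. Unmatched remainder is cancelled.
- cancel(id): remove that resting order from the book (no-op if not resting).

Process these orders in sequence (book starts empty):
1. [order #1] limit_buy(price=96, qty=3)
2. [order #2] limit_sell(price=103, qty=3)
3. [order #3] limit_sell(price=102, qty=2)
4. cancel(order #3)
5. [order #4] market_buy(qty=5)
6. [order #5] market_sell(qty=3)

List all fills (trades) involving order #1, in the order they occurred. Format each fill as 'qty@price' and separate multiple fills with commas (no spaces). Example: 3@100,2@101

Answer: 3@96

Derivation:
After op 1 [order #1] limit_buy(price=96, qty=3): fills=none; bids=[#1:3@96] asks=[-]
After op 2 [order #2] limit_sell(price=103, qty=3): fills=none; bids=[#1:3@96] asks=[#2:3@103]
After op 3 [order #3] limit_sell(price=102, qty=2): fills=none; bids=[#1:3@96] asks=[#3:2@102 #2:3@103]
After op 4 cancel(order #3): fills=none; bids=[#1:3@96] asks=[#2:3@103]
After op 5 [order #4] market_buy(qty=5): fills=#4x#2:3@103; bids=[#1:3@96] asks=[-]
After op 6 [order #5] market_sell(qty=3): fills=#1x#5:3@96; bids=[-] asks=[-]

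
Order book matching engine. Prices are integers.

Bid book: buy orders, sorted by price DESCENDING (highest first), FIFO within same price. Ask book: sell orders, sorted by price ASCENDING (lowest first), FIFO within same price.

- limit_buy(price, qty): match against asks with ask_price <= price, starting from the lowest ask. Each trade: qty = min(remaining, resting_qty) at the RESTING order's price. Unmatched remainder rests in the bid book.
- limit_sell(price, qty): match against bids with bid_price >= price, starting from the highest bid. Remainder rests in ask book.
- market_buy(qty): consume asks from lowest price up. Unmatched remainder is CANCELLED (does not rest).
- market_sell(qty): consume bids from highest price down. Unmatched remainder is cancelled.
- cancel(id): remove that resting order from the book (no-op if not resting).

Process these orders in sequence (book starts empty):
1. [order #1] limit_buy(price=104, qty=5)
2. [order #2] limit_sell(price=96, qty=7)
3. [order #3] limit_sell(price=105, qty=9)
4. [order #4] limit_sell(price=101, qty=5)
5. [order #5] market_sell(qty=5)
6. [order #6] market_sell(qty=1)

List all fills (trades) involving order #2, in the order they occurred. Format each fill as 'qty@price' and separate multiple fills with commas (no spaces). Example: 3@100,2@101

After op 1 [order #1] limit_buy(price=104, qty=5): fills=none; bids=[#1:5@104] asks=[-]
After op 2 [order #2] limit_sell(price=96, qty=7): fills=#1x#2:5@104; bids=[-] asks=[#2:2@96]
After op 3 [order #3] limit_sell(price=105, qty=9): fills=none; bids=[-] asks=[#2:2@96 #3:9@105]
After op 4 [order #4] limit_sell(price=101, qty=5): fills=none; bids=[-] asks=[#2:2@96 #4:5@101 #3:9@105]
After op 5 [order #5] market_sell(qty=5): fills=none; bids=[-] asks=[#2:2@96 #4:5@101 #3:9@105]
After op 6 [order #6] market_sell(qty=1): fills=none; bids=[-] asks=[#2:2@96 #4:5@101 #3:9@105]

Answer: 5@104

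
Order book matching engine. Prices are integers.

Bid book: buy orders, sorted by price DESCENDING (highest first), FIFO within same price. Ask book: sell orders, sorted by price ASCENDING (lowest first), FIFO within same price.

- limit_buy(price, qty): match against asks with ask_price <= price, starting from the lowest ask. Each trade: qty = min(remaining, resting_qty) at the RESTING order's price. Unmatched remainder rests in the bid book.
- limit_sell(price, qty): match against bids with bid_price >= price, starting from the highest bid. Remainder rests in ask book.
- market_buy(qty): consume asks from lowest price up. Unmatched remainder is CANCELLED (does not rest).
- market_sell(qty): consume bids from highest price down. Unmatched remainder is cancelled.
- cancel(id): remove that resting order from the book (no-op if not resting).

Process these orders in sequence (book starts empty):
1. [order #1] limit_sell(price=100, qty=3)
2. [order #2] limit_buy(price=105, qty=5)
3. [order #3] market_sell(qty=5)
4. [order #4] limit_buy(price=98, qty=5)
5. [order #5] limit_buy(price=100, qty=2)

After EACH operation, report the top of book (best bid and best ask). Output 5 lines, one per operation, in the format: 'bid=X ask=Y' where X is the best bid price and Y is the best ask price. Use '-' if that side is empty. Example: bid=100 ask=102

Answer: bid=- ask=100
bid=105 ask=-
bid=- ask=-
bid=98 ask=-
bid=100 ask=-

Derivation:
After op 1 [order #1] limit_sell(price=100, qty=3): fills=none; bids=[-] asks=[#1:3@100]
After op 2 [order #2] limit_buy(price=105, qty=5): fills=#2x#1:3@100; bids=[#2:2@105] asks=[-]
After op 3 [order #3] market_sell(qty=5): fills=#2x#3:2@105; bids=[-] asks=[-]
After op 4 [order #4] limit_buy(price=98, qty=5): fills=none; bids=[#4:5@98] asks=[-]
After op 5 [order #5] limit_buy(price=100, qty=2): fills=none; bids=[#5:2@100 #4:5@98] asks=[-]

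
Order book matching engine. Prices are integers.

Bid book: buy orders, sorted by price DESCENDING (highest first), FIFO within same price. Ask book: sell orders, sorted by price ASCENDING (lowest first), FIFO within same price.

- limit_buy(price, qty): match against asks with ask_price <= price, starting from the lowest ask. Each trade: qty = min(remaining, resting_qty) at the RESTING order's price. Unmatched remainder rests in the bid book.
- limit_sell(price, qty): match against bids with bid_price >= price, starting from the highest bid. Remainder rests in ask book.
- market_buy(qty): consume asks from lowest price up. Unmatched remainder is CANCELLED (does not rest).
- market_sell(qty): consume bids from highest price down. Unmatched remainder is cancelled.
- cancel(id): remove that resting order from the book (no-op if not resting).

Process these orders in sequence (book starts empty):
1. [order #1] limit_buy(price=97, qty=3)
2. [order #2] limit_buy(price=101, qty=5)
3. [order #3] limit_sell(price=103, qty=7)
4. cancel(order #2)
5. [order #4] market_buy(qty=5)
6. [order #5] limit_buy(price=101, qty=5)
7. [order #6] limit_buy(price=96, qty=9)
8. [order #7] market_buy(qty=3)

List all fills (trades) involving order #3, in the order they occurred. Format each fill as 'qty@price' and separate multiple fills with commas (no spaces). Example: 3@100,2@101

Answer: 5@103,2@103

Derivation:
After op 1 [order #1] limit_buy(price=97, qty=3): fills=none; bids=[#1:3@97] asks=[-]
After op 2 [order #2] limit_buy(price=101, qty=5): fills=none; bids=[#2:5@101 #1:3@97] asks=[-]
After op 3 [order #3] limit_sell(price=103, qty=7): fills=none; bids=[#2:5@101 #1:3@97] asks=[#3:7@103]
After op 4 cancel(order #2): fills=none; bids=[#1:3@97] asks=[#3:7@103]
After op 5 [order #4] market_buy(qty=5): fills=#4x#3:5@103; bids=[#1:3@97] asks=[#3:2@103]
After op 6 [order #5] limit_buy(price=101, qty=5): fills=none; bids=[#5:5@101 #1:3@97] asks=[#3:2@103]
After op 7 [order #6] limit_buy(price=96, qty=9): fills=none; bids=[#5:5@101 #1:3@97 #6:9@96] asks=[#3:2@103]
After op 8 [order #7] market_buy(qty=3): fills=#7x#3:2@103; bids=[#5:5@101 #1:3@97 #6:9@96] asks=[-]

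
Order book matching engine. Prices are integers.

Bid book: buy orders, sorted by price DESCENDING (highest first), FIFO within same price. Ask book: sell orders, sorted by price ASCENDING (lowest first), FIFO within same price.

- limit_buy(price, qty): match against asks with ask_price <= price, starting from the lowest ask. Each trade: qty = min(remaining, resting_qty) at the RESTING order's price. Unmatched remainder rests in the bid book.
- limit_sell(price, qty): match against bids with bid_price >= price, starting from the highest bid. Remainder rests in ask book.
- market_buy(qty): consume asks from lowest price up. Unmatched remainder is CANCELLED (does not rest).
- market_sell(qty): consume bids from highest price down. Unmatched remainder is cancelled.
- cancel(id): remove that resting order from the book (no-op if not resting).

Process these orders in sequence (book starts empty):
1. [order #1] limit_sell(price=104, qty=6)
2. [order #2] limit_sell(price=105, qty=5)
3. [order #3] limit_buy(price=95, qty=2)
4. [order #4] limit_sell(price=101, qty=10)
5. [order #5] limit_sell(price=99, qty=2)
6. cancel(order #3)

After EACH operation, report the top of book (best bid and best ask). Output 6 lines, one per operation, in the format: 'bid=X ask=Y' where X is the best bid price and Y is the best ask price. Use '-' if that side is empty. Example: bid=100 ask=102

Answer: bid=- ask=104
bid=- ask=104
bid=95 ask=104
bid=95 ask=101
bid=95 ask=99
bid=- ask=99

Derivation:
After op 1 [order #1] limit_sell(price=104, qty=6): fills=none; bids=[-] asks=[#1:6@104]
After op 2 [order #2] limit_sell(price=105, qty=5): fills=none; bids=[-] asks=[#1:6@104 #2:5@105]
After op 3 [order #3] limit_buy(price=95, qty=2): fills=none; bids=[#3:2@95] asks=[#1:6@104 #2:5@105]
After op 4 [order #4] limit_sell(price=101, qty=10): fills=none; bids=[#3:2@95] asks=[#4:10@101 #1:6@104 #2:5@105]
After op 5 [order #5] limit_sell(price=99, qty=2): fills=none; bids=[#3:2@95] asks=[#5:2@99 #4:10@101 #1:6@104 #2:5@105]
After op 6 cancel(order #3): fills=none; bids=[-] asks=[#5:2@99 #4:10@101 #1:6@104 #2:5@105]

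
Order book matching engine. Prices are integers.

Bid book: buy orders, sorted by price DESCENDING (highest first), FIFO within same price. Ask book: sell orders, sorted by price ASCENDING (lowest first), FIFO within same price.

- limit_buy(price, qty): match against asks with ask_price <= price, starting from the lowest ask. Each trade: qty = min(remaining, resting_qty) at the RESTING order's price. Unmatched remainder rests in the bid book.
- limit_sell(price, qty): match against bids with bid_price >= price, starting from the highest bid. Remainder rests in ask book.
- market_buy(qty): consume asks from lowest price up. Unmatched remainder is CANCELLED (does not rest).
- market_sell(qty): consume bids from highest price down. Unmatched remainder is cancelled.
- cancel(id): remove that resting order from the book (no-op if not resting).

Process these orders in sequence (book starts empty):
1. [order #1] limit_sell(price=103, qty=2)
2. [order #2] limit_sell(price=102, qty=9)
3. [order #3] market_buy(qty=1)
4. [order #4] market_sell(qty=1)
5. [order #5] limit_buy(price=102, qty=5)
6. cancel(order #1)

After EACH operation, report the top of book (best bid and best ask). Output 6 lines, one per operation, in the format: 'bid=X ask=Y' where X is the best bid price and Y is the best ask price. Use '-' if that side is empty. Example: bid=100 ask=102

After op 1 [order #1] limit_sell(price=103, qty=2): fills=none; bids=[-] asks=[#1:2@103]
After op 2 [order #2] limit_sell(price=102, qty=9): fills=none; bids=[-] asks=[#2:9@102 #1:2@103]
After op 3 [order #3] market_buy(qty=1): fills=#3x#2:1@102; bids=[-] asks=[#2:8@102 #1:2@103]
After op 4 [order #4] market_sell(qty=1): fills=none; bids=[-] asks=[#2:8@102 #1:2@103]
After op 5 [order #5] limit_buy(price=102, qty=5): fills=#5x#2:5@102; bids=[-] asks=[#2:3@102 #1:2@103]
After op 6 cancel(order #1): fills=none; bids=[-] asks=[#2:3@102]

Answer: bid=- ask=103
bid=- ask=102
bid=- ask=102
bid=- ask=102
bid=- ask=102
bid=- ask=102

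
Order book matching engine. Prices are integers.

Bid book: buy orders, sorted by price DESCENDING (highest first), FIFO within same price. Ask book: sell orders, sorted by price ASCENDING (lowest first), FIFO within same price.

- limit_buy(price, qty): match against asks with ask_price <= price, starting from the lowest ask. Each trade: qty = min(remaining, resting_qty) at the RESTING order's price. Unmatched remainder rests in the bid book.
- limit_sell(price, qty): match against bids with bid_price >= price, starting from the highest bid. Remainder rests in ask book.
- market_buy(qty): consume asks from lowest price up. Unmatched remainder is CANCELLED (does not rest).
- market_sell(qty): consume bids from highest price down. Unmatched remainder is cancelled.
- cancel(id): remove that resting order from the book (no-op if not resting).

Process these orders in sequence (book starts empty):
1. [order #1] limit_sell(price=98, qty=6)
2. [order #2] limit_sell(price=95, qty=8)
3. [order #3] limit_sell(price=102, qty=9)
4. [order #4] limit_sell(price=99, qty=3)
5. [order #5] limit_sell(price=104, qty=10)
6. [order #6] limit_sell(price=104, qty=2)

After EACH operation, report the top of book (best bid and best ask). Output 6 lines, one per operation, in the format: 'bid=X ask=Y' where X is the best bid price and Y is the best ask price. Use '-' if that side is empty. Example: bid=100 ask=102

Answer: bid=- ask=98
bid=- ask=95
bid=- ask=95
bid=- ask=95
bid=- ask=95
bid=- ask=95

Derivation:
After op 1 [order #1] limit_sell(price=98, qty=6): fills=none; bids=[-] asks=[#1:6@98]
After op 2 [order #2] limit_sell(price=95, qty=8): fills=none; bids=[-] asks=[#2:8@95 #1:6@98]
After op 3 [order #3] limit_sell(price=102, qty=9): fills=none; bids=[-] asks=[#2:8@95 #1:6@98 #3:9@102]
After op 4 [order #4] limit_sell(price=99, qty=3): fills=none; bids=[-] asks=[#2:8@95 #1:6@98 #4:3@99 #3:9@102]
After op 5 [order #5] limit_sell(price=104, qty=10): fills=none; bids=[-] asks=[#2:8@95 #1:6@98 #4:3@99 #3:9@102 #5:10@104]
After op 6 [order #6] limit_sell(price=104, qty=2): fills=none; bids=[-] asks=[#2:8@95 #1:6@98 #4:3@99 #3:9@102 #5:10@104 #6:2@104]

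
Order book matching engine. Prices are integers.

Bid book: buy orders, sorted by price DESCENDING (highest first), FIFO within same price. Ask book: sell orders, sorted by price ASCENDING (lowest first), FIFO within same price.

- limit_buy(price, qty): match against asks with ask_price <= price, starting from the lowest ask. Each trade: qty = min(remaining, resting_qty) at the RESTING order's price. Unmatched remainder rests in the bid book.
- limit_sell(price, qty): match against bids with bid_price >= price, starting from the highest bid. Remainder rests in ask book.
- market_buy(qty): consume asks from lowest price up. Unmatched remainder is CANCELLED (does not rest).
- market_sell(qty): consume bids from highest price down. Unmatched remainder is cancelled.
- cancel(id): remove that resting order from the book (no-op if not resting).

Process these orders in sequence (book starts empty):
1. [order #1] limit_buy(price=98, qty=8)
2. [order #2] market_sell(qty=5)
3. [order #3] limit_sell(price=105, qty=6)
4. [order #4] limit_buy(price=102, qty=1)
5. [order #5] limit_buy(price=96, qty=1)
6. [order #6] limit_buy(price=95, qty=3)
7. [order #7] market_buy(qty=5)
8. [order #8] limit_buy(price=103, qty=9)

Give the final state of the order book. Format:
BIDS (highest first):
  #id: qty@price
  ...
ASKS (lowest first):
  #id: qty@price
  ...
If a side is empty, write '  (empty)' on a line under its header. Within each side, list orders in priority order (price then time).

Answer: BIDS (highest first):
  #8: 9@103
  #4: 1@102
  #1: 3@98
  #5: 1@96
  #6: 3@95
ASKS (lowest first):
  #3: 1@105

Derivation:
After op 1 [order #1] limit_buy(price=98, qty=8): fills=none; bids=[#1:8@98] asks=[-]
After op 2 [order #2] market_sell(qty=5): fills=#1x#2:5@98; bids=[#1:3@98] asks=[-]
After op 3 [order #3] limit_sell(price=105, qty=6): fills=none; bids=[#1:3@98] asks=[#3:6@105]
After op 4 [order #4] limit_buy(price=102, qty=1): fills=none; bids=[#4:1@102 #1:3@98] asks=[#3:6@105]
After op 5 [order #5] limit_buy(price=96, qty=1): fills=none; bids=[#4:1@102 #1:3@98 #5:1@96] asks=[#3:6@105]
After op 6 [order #6] limit_buy(price=95, qty=3): fills=none; bids=[#4:1@102 #1:3@98 #5:1@96 #6:3@95] asks=[#3:6@105]
After op 7 [order #7] market_buy(qty=5): fills=#7x#3:5@105; bids=[#4:1@102 #1:3@98 #5:1@96 #6:3@95] asks=[#3:1@105]
After op 8 [order #8] limit_buy(price=103, qty=9): fills=none; bids=[#8:9@103 #4:1@102 #1:3@98 #5:1@96 #6:3@95] asks=[#3:1@105]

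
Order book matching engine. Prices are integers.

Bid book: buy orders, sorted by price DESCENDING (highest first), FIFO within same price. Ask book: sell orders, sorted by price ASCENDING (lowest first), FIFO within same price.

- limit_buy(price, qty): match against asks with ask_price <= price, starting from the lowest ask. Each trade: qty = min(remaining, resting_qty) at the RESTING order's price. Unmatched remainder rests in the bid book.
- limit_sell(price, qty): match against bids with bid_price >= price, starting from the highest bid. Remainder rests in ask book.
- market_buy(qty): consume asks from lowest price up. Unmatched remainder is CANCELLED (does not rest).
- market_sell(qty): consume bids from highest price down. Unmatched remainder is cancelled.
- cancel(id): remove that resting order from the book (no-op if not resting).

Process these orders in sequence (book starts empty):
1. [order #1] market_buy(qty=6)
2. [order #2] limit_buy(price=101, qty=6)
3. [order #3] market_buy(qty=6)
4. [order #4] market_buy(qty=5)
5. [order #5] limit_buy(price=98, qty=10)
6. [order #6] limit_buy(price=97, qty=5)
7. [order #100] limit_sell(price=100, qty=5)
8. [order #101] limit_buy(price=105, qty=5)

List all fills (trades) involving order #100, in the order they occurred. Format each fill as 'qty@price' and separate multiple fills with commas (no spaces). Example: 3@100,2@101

Answer: 5@101

Derivation:
After op 1 [order #1] market_buy(qty=6): fills=none; bids=[-] asks=[-]
After op 2 [order #2] limit_buy(price=101, qty=6): fills=none; bids=[#2:6@101] asks=[-]
After op 3 [order #3] market_buy(qty=6): fills=none; bids=[#2:6@101] asks=[-]
After op 4 [order #4] market_buy(qty=5): fills=none; bids=[#2:6@101] asks=[-]
After op 5 [order #5] limit_buy(price=98, qty=10): fills=none; bids=[#2:6@101 #5:10@98] asks=[-]
After op 6 [order #6] limit_buy(price=97, qty=5): fills=none; bids=[#2:6@101 #5:10@98 #6:5@97] asks=[-]
After op 7 [order #100] limit_sell(price=100, qty=5): fills=#2x#100:5@101; bids=[#2:1@101 #5:10@98 #6:5@97] asks=[-]
After op 8 [order #101] limit_buy(price=105, qty=5): fills=none; bids=[#101:5@105 #2:1@101 #5:10@98 #6:5@97] asks=[-]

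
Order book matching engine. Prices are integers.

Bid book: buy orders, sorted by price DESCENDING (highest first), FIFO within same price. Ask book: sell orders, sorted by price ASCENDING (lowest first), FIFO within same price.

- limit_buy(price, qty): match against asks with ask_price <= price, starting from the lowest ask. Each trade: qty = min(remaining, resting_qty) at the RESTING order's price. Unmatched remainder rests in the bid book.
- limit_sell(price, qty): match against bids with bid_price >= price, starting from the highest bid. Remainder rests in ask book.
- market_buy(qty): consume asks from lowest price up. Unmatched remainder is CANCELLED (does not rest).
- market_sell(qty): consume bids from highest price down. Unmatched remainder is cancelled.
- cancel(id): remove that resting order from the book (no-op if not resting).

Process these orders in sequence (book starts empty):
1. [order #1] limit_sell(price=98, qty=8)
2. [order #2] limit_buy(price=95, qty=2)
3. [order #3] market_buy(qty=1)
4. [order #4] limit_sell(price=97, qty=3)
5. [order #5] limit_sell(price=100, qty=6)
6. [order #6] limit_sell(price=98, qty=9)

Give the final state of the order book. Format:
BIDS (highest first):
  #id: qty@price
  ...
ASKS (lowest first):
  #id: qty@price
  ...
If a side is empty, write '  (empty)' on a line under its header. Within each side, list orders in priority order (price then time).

Answer: BIDS (highest first):
  #2: 2@95
ASKS (lowest first):
  #4: 3@97
  #1: 7@98
  #6: 9@98
  #5: 6@100

Derivation:
After op 1 [order #1] limit_sell(price=98, qty=8): fills=none; bids=[-] asks=[#1:8@98]
After op 2 [order #2] limit_buy(price=95, qty=2): fills=none; bids=[#2:2@95] asks=[#1:8@98]
After op 3 [order #3] market_buy(qty=1): fills=#3x#1:1@98; bids=[#2:2@95] asks=[#1:7@98]
After op 4 [order #4] limit_sell(price=97, qty=3): fills=none; bids=[#2:2@95] asks=[#4:3@97 #1:7@98]
After op 5 [order #5] limit_sell(price=100, qty=6): fills=none; bids=[#2:2@95] asks=[#4:3@97 #1:7@98 #5:6@100]
After op 6 [order #6] limit_sell(price=98, qty=9): fills=none; bids=[#2:2@95] asks=[#4:3@97 #1:7@98 #6:9@98 #5:6@100]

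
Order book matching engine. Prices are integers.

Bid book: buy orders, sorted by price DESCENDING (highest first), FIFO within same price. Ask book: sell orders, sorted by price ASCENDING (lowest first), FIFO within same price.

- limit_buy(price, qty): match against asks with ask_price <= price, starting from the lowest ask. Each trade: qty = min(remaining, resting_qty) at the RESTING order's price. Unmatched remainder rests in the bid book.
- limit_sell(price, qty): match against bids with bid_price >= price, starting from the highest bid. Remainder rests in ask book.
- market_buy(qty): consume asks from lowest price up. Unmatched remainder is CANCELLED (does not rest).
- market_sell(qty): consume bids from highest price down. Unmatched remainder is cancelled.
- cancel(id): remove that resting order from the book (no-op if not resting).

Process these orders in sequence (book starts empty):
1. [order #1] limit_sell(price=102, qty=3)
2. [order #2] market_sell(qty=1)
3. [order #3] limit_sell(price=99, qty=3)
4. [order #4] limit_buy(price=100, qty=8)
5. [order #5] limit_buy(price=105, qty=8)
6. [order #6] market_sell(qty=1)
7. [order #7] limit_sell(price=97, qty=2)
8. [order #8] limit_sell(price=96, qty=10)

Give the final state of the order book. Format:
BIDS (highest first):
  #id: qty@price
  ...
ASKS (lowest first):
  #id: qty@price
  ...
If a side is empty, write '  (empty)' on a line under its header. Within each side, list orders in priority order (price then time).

Answer: BIDS (highest first):
  (empty)
ASKS (lowest first):
  #8: 3@96

Derivation:
After op 1 [order #1] limit_sell(price=102, qty=3): fills=none; bids=[-] asks=[#1:3@102]
After op 2 [order #2] market_sell(qty=1): fills=none; bids=[-] asks=[#1:3@102]
After op 3 [order #3] limit_sell(price=99, qty=3): fills=none; bids=[-] asks=[#3:3@99 #1:3@102]
After op 4 [order #4] limit_buy(price=100, qty=8): fills=#4x#3:3@99; bids=[#4:5@100] asks=[#1:3@102]
After op 5 [order #5] limit_buy(price=105, qty=8): fills=#5x#1:3@102; bids=[#5:5@105 #4:5@100] asks=[-]
After op 6 [order #6] market_sell(qty=1): fills=#5x#6:1@105; bids=[#5:4@105 #4:5@100] asks=[-]
After op 7 [order #7] limit_sell(price=97, qty=2): fills=#5x#7:2@105; bids=[#5:2@105 #4:5@100] asks=[-]
After op 8 [order #8] limit_sell(price=96, qty=10): fills=#5x#8:2@105 #4x#8:5@100; bids=[-] asks=[#8:3@96]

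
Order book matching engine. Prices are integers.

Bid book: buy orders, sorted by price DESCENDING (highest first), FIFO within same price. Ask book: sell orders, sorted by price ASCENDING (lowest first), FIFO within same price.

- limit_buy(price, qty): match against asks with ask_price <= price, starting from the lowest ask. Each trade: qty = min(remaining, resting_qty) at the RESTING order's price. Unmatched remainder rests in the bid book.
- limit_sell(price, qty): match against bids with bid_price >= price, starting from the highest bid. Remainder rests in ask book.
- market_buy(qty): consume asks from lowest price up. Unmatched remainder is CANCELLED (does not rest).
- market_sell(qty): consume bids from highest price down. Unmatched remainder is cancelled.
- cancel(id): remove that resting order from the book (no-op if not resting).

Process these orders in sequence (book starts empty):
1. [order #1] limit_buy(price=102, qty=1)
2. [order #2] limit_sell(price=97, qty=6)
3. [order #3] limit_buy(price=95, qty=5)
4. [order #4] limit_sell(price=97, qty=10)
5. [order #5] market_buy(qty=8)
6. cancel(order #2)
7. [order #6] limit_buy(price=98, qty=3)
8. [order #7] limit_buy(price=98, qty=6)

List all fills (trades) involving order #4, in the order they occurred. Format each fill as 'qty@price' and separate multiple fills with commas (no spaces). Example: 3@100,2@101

Answer: 3@97,3@97,4@97

Derivation:
After op 1 [order #1] limit_buy(price=102, qty=1): fills=none; bids=[#1:1@102] asks=[-]
After op 2 [order #2] limit_sell(price=97, qty=6): fills=#1x#2:1@102; bids=[-] asks=[#2:5@97]
After op 3 [order #3] limit_buy(price=95, qty=5): fills=none; bids=[#3:5@95] asks=[#2:5@97]
After op 4 [order #4] limit_sell(price=97, qty=10): fills=none; bids=[#3:5@95] asks=[#2:5@97 #4:10@97]
After op 5 [order #5] market_buy(qty=8): fills=#5x#2:5@97 #5x#4:3@97; bids=[#3:5@95] asks=[#4:7@97]
After op 6 cancel(order #2): fills=none; bids=[#3:5@95] asks=[#4:7@97]
After op 7 [order #6] limit_buy(price=98, qty=3): fills=#6x#4:3@97; bids=[#3:5@95] asks=[#4:4@97]
After op 8 [order #7] limit_buy(price=98, qty=6): fills=#7x#4:4@97; bids=[#7:2@98 #3:5@95] asks=[-]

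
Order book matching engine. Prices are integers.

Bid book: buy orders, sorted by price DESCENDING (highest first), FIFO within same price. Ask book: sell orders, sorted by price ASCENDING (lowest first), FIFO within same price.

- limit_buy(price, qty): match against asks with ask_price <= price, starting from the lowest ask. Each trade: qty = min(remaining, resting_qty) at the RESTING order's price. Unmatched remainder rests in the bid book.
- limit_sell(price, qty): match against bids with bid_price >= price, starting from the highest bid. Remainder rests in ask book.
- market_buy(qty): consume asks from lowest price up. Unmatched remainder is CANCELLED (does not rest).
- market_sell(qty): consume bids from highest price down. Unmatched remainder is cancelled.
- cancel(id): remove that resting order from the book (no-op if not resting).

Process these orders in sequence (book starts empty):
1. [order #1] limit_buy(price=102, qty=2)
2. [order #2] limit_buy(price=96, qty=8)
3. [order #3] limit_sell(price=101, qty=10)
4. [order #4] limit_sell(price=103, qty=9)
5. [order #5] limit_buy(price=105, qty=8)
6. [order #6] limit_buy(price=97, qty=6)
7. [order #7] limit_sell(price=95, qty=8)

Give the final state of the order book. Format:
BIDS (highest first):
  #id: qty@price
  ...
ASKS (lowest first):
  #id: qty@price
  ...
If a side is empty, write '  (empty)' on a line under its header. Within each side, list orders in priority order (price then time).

Answer: BIDS (highest first):
  #2: 6@96
ASKS (lowest first):
  #4: 9@103

Derivation:
After op 1 [order #1] limit_buy(price=102, qty=2): fills=none; bids=[#1:2@102] asks=[-]
After op 2 [order #2] limit_buy(price=96, qty=8): fills=none; bids=[#1:2@102 #2:8@96] asks=[-]
After op 3 [order #3] limit_sell(price=101, qty=10): fills=#1x#3:2@102; bids=[#2:8@96] asks=[#3:8@101]
After op 4 [order #4] limit_sell(price=103, qty=9): fills=none; bids=[#2:8@96] asks=[#3:8@101 #4:9@103]
After op 5 [order #5] limit_buy(price=105, qty=8): fills=#5x#3:8@101; bids=[#2:8@96] asks=[#4:9@103]
After op 6 [order #6] limit_buy(price=97, qty=6): fills=none; bids=[#6:6@97 #2:8@96] asks=[#4:9@103]
After op 7 [order #7] limit_sell(price=95, qty=8): fills=#6x#7:6@97 #2x#7:2@96; bids=[#2:6@96] asks=[#4:9@103]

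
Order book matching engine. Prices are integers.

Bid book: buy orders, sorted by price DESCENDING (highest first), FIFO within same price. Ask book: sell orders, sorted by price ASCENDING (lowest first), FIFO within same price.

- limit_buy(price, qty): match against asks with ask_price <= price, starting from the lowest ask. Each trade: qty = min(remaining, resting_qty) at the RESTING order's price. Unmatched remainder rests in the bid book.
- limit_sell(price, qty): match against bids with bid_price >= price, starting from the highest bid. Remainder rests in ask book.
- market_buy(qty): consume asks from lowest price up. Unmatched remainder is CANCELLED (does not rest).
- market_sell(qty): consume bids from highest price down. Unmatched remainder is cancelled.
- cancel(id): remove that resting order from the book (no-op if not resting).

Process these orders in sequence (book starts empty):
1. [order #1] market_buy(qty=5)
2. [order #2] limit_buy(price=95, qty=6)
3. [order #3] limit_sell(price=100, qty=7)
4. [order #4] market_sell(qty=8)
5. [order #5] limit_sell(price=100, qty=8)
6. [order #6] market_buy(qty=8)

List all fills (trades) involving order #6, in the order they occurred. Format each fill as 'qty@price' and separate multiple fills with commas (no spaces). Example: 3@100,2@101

After op 1 [order #1] market_buy(qty=5): fills=none; bids=[-] asks=[-]
After op 2 [order #2] limit_buy(price=95, qty=6): fills=none; bids=[#2:6@95] asks=[-]
After op 3 [order #3] limit_sell(price=100, qty=7): fills=none; bids=[#2:6@95] asks=[#3:7@100]
After op 4 [order #4] market_sell(qty=8): fills=#2x#4:6@95; bids=[-] asks=[#3:7@100]
After op 5 [order #5] limit_sell(price=100, qty=8): fills=none; bids=[-] asks=[#3:7@100 #5:8@100]
After op 6 [order #6] market_buy(qty=8): fills=#6x#3:7@100 #6x#5:1@100; bids=[-] asks=[#5:7@100]

Answer: 7@100,1@100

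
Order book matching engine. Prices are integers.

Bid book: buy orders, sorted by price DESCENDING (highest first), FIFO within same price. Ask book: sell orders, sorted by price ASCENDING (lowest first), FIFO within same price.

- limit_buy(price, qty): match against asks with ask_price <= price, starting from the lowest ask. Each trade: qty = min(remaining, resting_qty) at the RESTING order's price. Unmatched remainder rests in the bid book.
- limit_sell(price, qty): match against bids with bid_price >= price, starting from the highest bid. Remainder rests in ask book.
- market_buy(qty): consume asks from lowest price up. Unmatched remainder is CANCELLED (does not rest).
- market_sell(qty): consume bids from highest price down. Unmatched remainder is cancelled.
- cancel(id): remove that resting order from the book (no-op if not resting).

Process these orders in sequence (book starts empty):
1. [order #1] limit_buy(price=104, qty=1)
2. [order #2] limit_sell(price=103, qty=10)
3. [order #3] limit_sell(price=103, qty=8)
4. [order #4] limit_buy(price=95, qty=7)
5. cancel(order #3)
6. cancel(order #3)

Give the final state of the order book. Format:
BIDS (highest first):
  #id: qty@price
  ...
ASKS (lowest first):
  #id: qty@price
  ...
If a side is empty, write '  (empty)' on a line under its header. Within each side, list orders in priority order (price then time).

After op 1 [order #1] limit_buy(price=104, qty=1): fills=none; bids=[#1:1@104] asks=[-]
After op 2 [order #2] limit_sell(price=103, qty=10): fills=#1x#2:1@104; bids=[-] asks=[#2:9@103]
After op 3 [order #3] limit_sell(price=103, qty=8): fills=none; bids=[-] asks=[#2:9@103 #3:8@103]
After op 4 [order #4] limit_buy(price=95, qty=7): fills=none; bids=[#4:7@95] asks=[#2:9@103 #3:8@103]
After op 5 cancel(order #3): fills=none; bids=[#4:7@95] asks=[#2:9@103]
After op 6 cancel(order #3): fills=none; bids=[#4:7@95] asks=[#2:9@103]

Answer: BIDS (highest first):
  #4: 7@95
ASKS (lowest first):
  #2: 9@103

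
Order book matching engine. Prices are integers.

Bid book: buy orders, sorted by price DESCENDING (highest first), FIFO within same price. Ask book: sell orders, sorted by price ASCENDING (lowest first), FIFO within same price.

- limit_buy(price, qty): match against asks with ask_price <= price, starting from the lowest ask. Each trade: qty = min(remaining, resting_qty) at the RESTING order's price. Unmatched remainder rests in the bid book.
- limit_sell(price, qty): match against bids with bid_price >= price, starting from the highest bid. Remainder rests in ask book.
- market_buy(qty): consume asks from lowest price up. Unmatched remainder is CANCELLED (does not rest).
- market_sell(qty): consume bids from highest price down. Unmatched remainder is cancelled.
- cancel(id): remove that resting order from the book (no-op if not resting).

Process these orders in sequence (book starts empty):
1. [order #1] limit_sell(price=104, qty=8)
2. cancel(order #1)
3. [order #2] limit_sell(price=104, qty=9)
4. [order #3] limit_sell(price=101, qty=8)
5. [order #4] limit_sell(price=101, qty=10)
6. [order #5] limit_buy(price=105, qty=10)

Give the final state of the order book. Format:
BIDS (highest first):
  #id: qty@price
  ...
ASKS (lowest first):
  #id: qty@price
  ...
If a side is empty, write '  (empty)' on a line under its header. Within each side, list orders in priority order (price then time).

Answer: BIDS (highest first):
  (empty)
ASKS (lowest first):
  #4: 8@101
  #2: 9@104

Derivation:
After op 1 [order #1] limit_sell(price=104, qty=8): fills=none; bids=[-] asks=[#1:8@104]
After op 2 cancel(order #1): fills=none; bids=[-] asks=[-]
After op 3 [order #2] limit_sell(price=104, qty=9): fills=none; bids=[-] asks=[#2:9@104]
After op 4 [order #3] limit_sell(price=101, qty=8): fills=none; bids=[-] asks=[#3:8@101 #2:9@104]
After op 5 [order #4] limit_sell(price=101, qty=10): fills=none; bids=[-] asks=[#3:8@101 #4:10@101 #2:9@104]
After op 6 [order #5] limit_buy(price=105, qty=10): fills=#5x#3:8@101 #5x#4:2@101; bids=[-] asks=[#4:8@101 #2:9@104]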